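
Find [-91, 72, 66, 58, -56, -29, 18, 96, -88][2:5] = [66, 58, -56]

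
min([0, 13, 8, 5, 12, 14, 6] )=0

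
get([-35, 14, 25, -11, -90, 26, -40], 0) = -35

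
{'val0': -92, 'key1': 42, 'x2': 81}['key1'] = 42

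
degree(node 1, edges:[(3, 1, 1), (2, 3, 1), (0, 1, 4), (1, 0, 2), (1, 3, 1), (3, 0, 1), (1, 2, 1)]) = incident: (3,1), (0,1), (1,0), (1,3), (1,2)
= 5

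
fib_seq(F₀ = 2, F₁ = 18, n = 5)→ F_2 = F_1 + F_0 = 20
F_3 = F_2 + F_1 = 38
F_4 = F_3 + F_2 = 58
= [2, 18, 20, 38, 58]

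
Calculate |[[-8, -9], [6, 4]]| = (-8)*(4) - (-9)*(6)
= 22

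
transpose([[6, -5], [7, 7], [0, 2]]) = [[6, 7, 0], [-5, 7, 2]]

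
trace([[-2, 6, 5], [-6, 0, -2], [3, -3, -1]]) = diagonal: (-2) + 0 + (-1)
= -3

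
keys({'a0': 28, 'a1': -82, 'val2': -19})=['a0', 'a1', 'val2']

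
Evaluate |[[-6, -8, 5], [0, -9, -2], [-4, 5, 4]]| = (1)*(-6)*det([[-9, -2], [5, 4]]) + (-1)*(-8)*det([[0, -2], [-4, 4]]) + (1)*(5)*det([[0, -9], [-4, 5]])
= 156 + -64 + -180
= -88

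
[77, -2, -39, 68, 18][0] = 77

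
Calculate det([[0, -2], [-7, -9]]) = -14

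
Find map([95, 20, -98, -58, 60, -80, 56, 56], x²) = [9025, 400, 9604, 3364, 3600, 6400, 3136, 3136]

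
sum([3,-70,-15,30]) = 3 + (-70) + (-15) + 30
= -52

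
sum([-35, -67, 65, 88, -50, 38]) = 39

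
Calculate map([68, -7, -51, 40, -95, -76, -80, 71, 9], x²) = (68)²=4624, (-7)²=49, (-51)²=2601, (40)²=1600, (-95)²=9025, (-76)²=5776, (-80)²=6400, (71)²=5041, (9)²=81
= [4624, 49, 2601, 1600, 9025, 5776, 6400, 5041, 81]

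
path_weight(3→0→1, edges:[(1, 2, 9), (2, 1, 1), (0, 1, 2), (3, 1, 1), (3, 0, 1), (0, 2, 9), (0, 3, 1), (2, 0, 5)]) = 3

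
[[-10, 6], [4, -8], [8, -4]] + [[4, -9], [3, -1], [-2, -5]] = [[-6, -3], [7, -9], [6, -9]]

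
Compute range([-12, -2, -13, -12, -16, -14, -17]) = 15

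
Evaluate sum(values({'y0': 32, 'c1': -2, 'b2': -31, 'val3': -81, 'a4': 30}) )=-52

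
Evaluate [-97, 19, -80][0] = -97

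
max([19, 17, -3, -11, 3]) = 19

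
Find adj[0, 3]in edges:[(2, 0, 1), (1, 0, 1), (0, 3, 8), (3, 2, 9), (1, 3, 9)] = 8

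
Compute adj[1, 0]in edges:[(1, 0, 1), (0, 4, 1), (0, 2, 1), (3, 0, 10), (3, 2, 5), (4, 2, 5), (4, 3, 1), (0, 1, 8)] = 1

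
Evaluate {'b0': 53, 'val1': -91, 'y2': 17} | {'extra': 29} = {'b0': 53, 'val1': -91, 'y2': 17, 'extra': 29}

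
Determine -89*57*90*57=-26024490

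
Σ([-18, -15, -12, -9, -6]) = -60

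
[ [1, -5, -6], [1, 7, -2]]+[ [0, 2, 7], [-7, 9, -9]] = [[1, -3, 1], [-6, 16, -11]]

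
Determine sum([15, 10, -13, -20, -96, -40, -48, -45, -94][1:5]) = slice → [10, -13, -20, -96]
10 + (-13) + (-20) + (-96)
= -119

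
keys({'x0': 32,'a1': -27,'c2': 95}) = ['x0', 'a1', 'c2']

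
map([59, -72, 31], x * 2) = [118, -144, 62]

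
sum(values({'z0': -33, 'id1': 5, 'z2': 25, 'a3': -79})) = -82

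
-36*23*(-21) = 17388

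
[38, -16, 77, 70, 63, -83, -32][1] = -16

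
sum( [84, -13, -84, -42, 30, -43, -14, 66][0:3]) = -13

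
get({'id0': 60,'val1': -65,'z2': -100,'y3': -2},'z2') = -100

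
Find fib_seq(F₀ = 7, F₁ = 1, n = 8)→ [7, 1, 8, 9, 17, 26, 43, 69]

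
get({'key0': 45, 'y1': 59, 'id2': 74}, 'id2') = 74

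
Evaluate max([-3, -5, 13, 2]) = 13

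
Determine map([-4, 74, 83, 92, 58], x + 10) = -4+10=6, 74+10=84, 83+10=93, 92+10=102, 58+10=68
= [6, 84, 93, 102, 68]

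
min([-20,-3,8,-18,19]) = -20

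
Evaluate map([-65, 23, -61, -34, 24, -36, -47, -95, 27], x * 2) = [-130, 46, -122, -68, 48, -72, -94, -190, 54]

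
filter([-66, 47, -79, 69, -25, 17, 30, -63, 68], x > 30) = keep x where x > 30: -66✗, 47✓, -79✗, 69✓, -25✗, 17✗, 30✗, -63✗, 68✓
= [47, 69, 68]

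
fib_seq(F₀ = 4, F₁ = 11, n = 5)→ [4, 11, 15, 26, 41]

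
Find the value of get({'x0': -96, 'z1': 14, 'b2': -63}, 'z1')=14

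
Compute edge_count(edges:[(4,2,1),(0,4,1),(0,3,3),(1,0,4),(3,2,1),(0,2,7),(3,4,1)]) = 7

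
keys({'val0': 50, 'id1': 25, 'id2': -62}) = ['val0', 'id1', 'id2']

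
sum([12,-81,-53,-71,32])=12 + (-81) + (-53) + (-71) + 32
= -161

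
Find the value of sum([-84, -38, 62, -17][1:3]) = 24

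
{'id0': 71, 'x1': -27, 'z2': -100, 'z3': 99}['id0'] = 71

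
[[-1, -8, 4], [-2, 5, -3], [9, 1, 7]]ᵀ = [[-1, -2, 9], [-8, 5, 1], [4, -3, 7]]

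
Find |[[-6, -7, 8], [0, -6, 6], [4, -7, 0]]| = -228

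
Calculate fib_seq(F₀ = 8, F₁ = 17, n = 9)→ F_2 = F_1 + F_0 = 25
F_3 = F_2 + F_1 = 42
F_4 = F_3 + F_2 = 67
...
= [8, 17, 25, 42, 67, 109, 176, 285, 461]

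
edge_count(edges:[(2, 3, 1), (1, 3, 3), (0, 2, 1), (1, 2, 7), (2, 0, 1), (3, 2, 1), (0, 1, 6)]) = 7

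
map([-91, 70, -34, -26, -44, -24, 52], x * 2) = [-182, 140, -68, -52, -88, -48, 104]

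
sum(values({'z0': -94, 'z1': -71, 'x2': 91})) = -74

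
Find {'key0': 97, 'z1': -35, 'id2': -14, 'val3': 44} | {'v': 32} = {'key0': 97, 'z1': -35, 'id2': -14, 'val3': 44, 'v': 32}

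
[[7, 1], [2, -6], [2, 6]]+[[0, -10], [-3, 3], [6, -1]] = [[7, -9], [-1, -3], [8, 5]]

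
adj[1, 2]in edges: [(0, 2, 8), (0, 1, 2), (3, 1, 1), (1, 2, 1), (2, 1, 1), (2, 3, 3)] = 1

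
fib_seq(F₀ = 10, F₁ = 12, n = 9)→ F_2 = F_1 + F_0 = 22
F_3 = F_2 + F_1 = 34
F_4 = F_3 + F_2 = 56
...
= [10, 12, 22, 34, 56, 90, 146, 236, 382]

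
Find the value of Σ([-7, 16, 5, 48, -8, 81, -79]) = (-7) + 16 + 5 + 48 + (-8) + 81 + (-79)
= 56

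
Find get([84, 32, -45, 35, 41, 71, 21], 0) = 84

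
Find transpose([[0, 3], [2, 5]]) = [[0, 2], [3, 5]]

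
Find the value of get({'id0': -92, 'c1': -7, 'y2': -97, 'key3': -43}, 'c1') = -7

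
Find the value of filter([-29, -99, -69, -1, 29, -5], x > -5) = [-1, 29]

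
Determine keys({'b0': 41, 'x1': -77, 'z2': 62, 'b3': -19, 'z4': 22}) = ['b0', 'x1', 'z2', 'b3', 'z4']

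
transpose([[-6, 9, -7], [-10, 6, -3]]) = [[-6, -10], [9, 6], [-7, -3]]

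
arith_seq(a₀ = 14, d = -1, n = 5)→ a_0 = 14 + 0*-1 = 14
a_1 = 14 + 1*-1 = 13
a_2 = 14 + 2*-1 = 12
...
= [14, 13, 12, 11, 10]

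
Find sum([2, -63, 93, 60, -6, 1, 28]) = 2 + (-63) + 93 + 60 + (-6) + 1 + 28
= 115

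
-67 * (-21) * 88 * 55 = 6809880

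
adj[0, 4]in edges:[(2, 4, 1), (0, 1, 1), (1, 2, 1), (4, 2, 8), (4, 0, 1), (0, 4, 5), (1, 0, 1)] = 5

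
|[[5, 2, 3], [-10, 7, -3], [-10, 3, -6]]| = -105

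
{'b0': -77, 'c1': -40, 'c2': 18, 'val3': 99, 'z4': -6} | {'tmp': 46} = {'b0': -77, 'c1': -40, 'c2': 18, 'val3': 99, 'z4': -6, 'tmp': 46}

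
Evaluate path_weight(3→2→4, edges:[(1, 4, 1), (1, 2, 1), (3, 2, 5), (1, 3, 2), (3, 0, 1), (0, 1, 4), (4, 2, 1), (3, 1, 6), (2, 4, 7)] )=12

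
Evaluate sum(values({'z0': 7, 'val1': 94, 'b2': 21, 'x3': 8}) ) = 130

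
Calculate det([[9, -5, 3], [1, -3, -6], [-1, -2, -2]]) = (1)*(9)*det([[-3, -6], [-2, -2]]) + (-1)*(-5)*det([[1, -6], [-1, -2]]) + (1)*(3)*det([[1, -3], [-1, -2]])
= -54 + -40 + -15
= -109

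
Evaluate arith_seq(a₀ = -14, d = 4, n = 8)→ [-14, -10, -6, -2, 2, 6, 10, 14]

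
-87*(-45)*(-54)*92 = -19449720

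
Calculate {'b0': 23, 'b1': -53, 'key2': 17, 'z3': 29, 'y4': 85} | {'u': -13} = {'b0': 23, 'b1': -53, 'key2': 17, 'z3': 29, 'y4': 85, 'u': -13}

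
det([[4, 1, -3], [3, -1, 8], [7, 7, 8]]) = (1)*(4)*det([[-1, 8], [7, 8]]) + (-1)*(1)*det([[3, 8], [7, 8]]) + (1)*(-3)*det([[3, -1], [7, 7]])
= -256 + 32 + -84
= -308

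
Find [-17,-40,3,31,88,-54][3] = 31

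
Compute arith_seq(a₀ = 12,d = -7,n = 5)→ [12, 5, -2, -9, -16]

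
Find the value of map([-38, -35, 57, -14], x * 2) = [-76, -70, 114, -28]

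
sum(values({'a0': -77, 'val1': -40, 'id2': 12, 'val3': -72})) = (-77) + (-40) + 12 + (-72)
= -177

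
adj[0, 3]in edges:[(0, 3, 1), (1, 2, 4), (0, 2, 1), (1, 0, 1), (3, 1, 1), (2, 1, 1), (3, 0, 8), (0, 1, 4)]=1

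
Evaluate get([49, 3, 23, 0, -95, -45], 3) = 0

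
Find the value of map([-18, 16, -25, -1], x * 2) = -18*2=-36, 16*2=32, -25*2=-50, -1*2=-2
= [-36, 32, -50, -2]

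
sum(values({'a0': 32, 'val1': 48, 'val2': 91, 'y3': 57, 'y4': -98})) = 130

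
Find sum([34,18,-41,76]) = 34 + 18 + (-41) + 76
= 87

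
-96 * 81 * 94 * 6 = -4385664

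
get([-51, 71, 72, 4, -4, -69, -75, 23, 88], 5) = -69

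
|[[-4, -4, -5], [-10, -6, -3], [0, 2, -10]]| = (1)*(-4)*det([[-6, -3], [2, -10]]) + (-1)*(-4)*det([[-10, -3], [0, -10]]) + (1)*(-5)*det([[-10, -6], [0, 2]])
= -264 + 400 + 100
= 236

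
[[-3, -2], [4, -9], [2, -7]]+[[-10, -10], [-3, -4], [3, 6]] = [[-13, -12], [1, -13], [5, -1]]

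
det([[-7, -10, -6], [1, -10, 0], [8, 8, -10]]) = (1)*(-7)*det([[-10, 0], [8, -10]]) + (-1)*(-10)*det([[1, 0], [8, -10]]) + (1)*(-6)*det([[1, -10], [8, 8]])
= -700 + -100 + -528
= -1328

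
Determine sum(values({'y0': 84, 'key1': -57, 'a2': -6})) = 21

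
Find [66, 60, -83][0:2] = [66, 60]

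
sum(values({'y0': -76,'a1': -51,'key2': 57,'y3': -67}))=-137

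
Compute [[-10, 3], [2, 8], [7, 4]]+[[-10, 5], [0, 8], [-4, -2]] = [[-20, 8], [2, 16], [3, 2]]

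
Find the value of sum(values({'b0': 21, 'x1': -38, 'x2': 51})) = 34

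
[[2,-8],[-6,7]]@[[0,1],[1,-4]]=[[-8, 34], [7, -34]]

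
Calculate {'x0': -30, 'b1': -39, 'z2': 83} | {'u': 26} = {'x0': -30, 'b1': -39, 'z2': 83, 'u': 26}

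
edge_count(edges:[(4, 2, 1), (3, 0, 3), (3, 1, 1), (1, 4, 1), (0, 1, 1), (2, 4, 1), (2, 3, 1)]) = 7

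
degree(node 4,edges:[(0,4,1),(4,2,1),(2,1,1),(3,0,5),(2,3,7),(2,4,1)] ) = 3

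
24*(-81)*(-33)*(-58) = -3720816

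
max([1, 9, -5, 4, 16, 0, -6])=16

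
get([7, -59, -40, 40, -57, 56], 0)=7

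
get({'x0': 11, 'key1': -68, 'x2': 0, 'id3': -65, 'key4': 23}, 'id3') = -65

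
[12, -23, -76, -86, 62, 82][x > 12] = [62, 82]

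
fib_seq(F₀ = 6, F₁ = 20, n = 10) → [6, 20, 26, 46, 72, 118, 190, 308, 498, 806]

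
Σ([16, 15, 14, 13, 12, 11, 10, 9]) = 16 + 15 + 14 + 13 + 12 + 11 + 10 + 9
= 100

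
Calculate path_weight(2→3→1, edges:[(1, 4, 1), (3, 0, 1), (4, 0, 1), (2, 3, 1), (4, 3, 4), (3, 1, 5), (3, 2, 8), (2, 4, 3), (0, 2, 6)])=6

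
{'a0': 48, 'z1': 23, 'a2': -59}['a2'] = -59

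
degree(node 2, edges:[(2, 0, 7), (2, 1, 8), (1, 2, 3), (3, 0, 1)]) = incident: (2,0), (2,1), (1,2)
= 3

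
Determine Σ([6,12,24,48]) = 6 + 12 + 24 + 48
= 90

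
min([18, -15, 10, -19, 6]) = -19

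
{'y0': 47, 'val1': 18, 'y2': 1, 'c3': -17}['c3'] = -17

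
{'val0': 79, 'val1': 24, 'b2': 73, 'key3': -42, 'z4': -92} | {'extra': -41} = {'val0': 79, 'val1': 24, 'b2': 73, 'key3': -42, 'z4': -92, 'extra': -41}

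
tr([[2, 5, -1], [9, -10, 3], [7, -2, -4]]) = diagonal: 2 + (-10) + (-4)
= -12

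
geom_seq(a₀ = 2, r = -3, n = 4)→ a_0 = 2*(-3)^0 = 2
a_1 = 2*(-3)^1 = -6
a_2 = 2*(-3)^2 = 18
...
= [2, -6, 18, -54]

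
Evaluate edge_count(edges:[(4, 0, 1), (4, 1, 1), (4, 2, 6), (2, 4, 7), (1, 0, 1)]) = 5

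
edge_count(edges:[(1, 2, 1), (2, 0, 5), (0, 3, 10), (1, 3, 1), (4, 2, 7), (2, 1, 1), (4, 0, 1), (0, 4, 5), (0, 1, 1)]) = 9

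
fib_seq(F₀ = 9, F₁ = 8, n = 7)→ F_2 = F_1 + F_0 = 17
F_3 = F_2 + F_1 = 25
F_4 = F_3 + F_2 = 42
...
= [9, 8, 17, 25, 42, 67, 109]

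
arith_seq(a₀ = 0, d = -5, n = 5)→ a_0 = 0 + 0*-5 = 0
a_1 = 0 + 1*-5 = -5
a_2 = 0 + 2*-5 = -10
...
= [0, -5, -10, -15, -20]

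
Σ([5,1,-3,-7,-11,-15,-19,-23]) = 5 + 1 + (-3) + (-7) + (-11) + (-15) + (-19) + (-23)
= -72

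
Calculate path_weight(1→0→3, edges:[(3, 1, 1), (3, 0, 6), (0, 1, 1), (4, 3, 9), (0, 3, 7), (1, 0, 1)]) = w(1→0)=1 + w(0→3)=7
= 8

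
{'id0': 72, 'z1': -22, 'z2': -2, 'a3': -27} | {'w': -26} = {'id0': 72, 'z1': -22, 'z2': -2, 'a3': -27, 'w': -26}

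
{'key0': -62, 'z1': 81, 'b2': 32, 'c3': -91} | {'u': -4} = {'key0': -62, 'z1': 81, 'b2': 32, 'c3': -91, 'u': -4}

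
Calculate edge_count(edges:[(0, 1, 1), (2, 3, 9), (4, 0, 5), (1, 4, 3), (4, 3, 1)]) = 5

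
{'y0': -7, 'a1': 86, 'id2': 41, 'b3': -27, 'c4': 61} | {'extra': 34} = {'y0': -7, 'a1': 86, 'id2': 41, 'b3': -27, 'c4': 61, 'extra': 34}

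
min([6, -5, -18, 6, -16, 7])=-18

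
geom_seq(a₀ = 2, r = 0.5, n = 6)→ a_0 = 2*0.5^0 = 2.0
a_1 = 2*0.5^1 = 1.0
a_2 = 2*0.5^2 = 0.5
...
= [2.0, 1.0, 0.5, 0.25, 0.125, 0.0625]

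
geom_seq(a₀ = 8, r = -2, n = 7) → a_0 = 8*(-2)^0 = 8
a_1 = 8*(-2)^1 = -16
a_2 = 8*(-2)^2 = 32
...
= [8, -16, 32, -64, 128, -256, 512]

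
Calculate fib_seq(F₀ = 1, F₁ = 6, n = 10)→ [1, 6, 7, 13, 20, 33, 53, 86, 139, 225]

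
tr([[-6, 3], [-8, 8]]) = 2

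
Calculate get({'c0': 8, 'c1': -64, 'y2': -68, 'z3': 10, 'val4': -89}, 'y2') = -68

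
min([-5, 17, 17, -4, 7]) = -5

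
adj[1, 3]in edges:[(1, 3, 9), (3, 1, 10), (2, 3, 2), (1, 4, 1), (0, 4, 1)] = 9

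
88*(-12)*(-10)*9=95040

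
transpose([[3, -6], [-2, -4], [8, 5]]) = [[3, -2, 8], [-6, -4, 5]]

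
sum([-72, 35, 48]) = 11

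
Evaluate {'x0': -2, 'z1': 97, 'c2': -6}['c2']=-6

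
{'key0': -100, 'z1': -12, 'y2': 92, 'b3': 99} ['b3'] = 99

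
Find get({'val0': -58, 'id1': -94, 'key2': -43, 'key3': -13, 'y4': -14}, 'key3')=-13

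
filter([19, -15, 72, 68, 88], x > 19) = [72, 68, 88]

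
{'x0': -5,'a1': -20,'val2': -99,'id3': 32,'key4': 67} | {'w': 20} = {'x0': -5, 'a1': -20, 'val2': -99, 'id3': 32, 'key4': 67, 'w': 20}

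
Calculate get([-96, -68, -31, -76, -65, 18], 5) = 18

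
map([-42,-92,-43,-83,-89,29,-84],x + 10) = -42+10=-32, -92+10=-82, -43+10=-33, -83+10=-73, -89+10=-79, 29+10=39, -84+10=-74
= [-32, -82, -33, -73, -79, 39, -74]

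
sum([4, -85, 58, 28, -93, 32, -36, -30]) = -122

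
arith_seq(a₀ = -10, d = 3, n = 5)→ [-10, -7, -4, -1, 2]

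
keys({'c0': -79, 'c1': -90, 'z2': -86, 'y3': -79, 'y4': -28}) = ['c0', 'c1', 'z2', 'y3', 'y4']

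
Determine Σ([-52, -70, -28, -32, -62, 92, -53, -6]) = (-52) + (-70) + (-28) + (-32) + (-62) + 92 + (-53) + (-6)
= -211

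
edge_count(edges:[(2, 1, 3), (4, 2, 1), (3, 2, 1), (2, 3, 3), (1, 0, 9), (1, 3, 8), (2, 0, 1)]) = 7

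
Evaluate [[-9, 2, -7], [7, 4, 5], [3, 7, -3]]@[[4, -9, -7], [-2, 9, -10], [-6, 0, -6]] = [[2, 99, 85], [-10, -27, -119], [16, 36, -73]]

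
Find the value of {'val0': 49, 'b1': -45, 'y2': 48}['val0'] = 49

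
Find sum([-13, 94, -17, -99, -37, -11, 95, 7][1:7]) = 25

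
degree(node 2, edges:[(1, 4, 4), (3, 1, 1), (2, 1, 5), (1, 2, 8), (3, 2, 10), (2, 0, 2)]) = incident: (2,1), (1,2), (3,2), (2,0)
= 4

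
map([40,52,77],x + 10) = 40+10=50, 52+10=62, 77+10=87
= [50, 62, 87]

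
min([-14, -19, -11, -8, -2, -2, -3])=-19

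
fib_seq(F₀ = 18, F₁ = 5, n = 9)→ F_2 = F_1 + F_0 = 23
F_3 = F_2 + F_1 = 28
F_4 = F_3 + F_2 = 51
...
= [18, 5, 23, 28, 51, 79, 130, 209, 339]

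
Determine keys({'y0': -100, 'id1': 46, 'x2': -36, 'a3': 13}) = ['y0', 'id1', 'x2', 'a3']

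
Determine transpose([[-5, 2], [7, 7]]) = [[-5, 7], [2, 7]]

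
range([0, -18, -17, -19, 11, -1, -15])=30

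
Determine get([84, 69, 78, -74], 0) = 84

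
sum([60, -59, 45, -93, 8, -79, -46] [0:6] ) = -118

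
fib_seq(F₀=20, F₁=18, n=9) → F_2 = F_1 + F_0 = 38
F_3 = F_2 + F_1 = 56
F_4 = F_3 + F_2 = 94
...
= [20, 18, 38, 56, 94, 150, 244, 394, 638]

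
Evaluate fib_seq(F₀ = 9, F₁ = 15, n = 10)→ F_2 = F_1 + F_0 = 24
F_3 = F_2 + F_1 = 39
F_4 = F_3 + F_2 = 63
...
= [9, 15, 24, 39, 63, 102, 165, 267, 432, 699]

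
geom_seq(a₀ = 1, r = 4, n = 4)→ a_0 = 1*4^0 = 1
a_1 = 1*4^1 = 4
a_2 = 1*4^2 = 16
...
= [1, 4, 16, 64]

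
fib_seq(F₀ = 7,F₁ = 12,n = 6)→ F_2 = F_1 + F_0 = 19
F_3 = F_2 + F_1 = 31
F_4 = F_3 + F_2 = 50
...
= [7, 12, 19, 31, 50, 81]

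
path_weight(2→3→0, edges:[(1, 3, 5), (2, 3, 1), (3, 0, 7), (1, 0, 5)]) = w(2→3)=1 + w(3→0)=7
= 8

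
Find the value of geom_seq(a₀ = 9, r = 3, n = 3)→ [9, 27, 81]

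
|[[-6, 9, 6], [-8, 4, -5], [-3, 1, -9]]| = -303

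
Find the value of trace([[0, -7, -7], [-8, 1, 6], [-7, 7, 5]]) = diagonal: 0 + 1 + 5
= 6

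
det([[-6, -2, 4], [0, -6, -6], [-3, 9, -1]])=(1)*(-6)*det([[-6, -6], [9, -1]]) + (-1)*(-2)*det([[0, -6], [-3, -1]]) + (1)*(4)*det([[0, -6], [-3, 9]])
= -360 + -36 + -72
= -468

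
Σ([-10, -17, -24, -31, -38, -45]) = -165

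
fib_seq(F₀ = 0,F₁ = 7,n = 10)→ [0, 7, 7, 14, 21, 35, 56, 91, 147, 238]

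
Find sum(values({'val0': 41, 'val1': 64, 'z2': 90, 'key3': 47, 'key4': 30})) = 272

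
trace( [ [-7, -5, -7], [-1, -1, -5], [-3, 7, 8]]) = diagonal: (-7) + (-1) + 8
= 0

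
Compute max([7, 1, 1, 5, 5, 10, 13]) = 13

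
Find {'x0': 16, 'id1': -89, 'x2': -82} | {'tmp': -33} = {'x0': 16, 'id1': -89, 'x2': -82, 'tmp': -33}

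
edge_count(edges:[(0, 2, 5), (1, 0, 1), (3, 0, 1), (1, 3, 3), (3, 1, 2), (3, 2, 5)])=6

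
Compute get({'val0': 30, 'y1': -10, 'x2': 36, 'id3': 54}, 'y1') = -10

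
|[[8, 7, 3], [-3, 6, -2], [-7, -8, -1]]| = 99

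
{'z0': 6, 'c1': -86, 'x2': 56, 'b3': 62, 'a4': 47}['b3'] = 62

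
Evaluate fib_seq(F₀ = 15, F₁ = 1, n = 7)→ F_2 = F_1 + F_0 = 16
F_3 = F_2 + F_1 = 17
F_4 = F_3 + F_2 = 33
...
= [15, 1, 16, 17, 33, 50, 83]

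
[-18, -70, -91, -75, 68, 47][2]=-91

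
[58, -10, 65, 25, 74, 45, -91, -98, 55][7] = -98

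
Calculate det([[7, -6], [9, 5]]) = (7)*(5) - (-6)*(9)
= 89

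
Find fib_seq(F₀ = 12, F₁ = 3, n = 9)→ F_2 = F_1 + F_0 = 15
F_3 = F_2 + F_1 = 18
F_4 = F_3 + F_2 = 33
...
= [12, 3, 15, 18, 33, 51, 84, 135, 219]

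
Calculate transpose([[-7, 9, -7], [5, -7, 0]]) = [[-7, 5], [9, -7], [-7, 0]]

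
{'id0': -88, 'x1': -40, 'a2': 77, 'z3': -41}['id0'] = -88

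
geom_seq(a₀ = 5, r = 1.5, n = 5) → [5.0, 7.5, 11.25, 16.875, 25.3125]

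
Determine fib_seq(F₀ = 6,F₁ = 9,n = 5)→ [6, 9, 15, 24, 39]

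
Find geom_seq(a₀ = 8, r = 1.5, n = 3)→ a_0 = 8*1.5^0 = 8.0
a_1 = 8*1.5^1 = 12.0
a_2 = 8*1.5^2 = 18.0
= [8.0, 12.0, 18.0]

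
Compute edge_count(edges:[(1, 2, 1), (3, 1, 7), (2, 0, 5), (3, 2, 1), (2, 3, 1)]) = 5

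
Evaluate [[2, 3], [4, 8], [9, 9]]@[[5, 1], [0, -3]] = C[0][0] = (2)*(5) + (3)*(0) = 10
C[0][1] = (2)*(1) + (3)*(-3) = -7
C[1][0] = (4)*(5) + (8)*(0) = 20
C[1][1] = (4)*(1) + (8)*(-3) = -20
C[2][0] = (9)*(5) + (9)*(0) = 45
C[2][1] = (9)*(1) + (9)*(-3) = -18
= [[10, -7], [20, -20], [45, -18]]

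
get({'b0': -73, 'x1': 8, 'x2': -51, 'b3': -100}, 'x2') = -51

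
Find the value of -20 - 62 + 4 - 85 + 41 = -122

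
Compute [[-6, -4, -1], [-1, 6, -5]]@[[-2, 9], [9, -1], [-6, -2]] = [[-18, -48], [86, -5]]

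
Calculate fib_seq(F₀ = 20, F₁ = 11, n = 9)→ F_2 = F_1 + F_0 = 31
F_3 = F_2 + F_1 = 42
F_4 = F_3 + F_2 = 73
...
= [20, 11, 31, 42, 73, 115, 188, 303, 491]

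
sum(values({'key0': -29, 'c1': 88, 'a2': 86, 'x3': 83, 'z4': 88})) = (-29) + 88 + 86 + 83 + 88
= 316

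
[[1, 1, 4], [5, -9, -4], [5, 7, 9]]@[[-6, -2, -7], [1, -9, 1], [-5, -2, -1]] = C[0][0] = (1)*(-6) + (1)*(1) + (4)*(-5) = -25
C[0][1] = (1)*(-2) + (1)*(-9) + (4)*(-2) = -19
C[0][2] = (1)*(-7) + (1)*(1) + (4)*(-1) = -10
C[1][0] = (5)*(-6) + (-9)*(1) + (-4)*(-5) = -19
C[1][1] = (5)*(-2) + (-9)*(-9) + (-4)*(-2) = 79
C[1][2] = (5)*(-7) + (-9)*(1) + (-4)*(-1) = -40
... (3 more cells)
= [[-25, -19, -10], [-19, 79, -40], [-68, -91, -37]]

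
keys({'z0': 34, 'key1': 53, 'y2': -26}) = ['z0', 'key1', 'y2']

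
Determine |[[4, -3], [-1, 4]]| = 13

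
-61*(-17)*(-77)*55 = -4391695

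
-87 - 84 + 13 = -158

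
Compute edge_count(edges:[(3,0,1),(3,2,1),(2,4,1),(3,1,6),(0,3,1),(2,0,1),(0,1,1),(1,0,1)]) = 8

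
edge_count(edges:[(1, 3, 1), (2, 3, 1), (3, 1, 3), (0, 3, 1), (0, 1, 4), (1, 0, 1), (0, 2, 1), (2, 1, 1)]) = 8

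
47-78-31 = -62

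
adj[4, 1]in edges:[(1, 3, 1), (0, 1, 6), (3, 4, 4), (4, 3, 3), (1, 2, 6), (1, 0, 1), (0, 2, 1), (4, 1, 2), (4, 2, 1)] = 2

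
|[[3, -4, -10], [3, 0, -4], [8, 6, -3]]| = -16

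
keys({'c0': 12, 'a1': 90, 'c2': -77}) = ['c0', 'a1', 'c2']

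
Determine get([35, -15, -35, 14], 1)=-15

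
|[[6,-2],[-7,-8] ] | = (6)*(-8) - (-2)*(-7)
= -62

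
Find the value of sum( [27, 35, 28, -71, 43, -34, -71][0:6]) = 28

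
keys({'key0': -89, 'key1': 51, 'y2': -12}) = ['key0', 'key1', 'y2']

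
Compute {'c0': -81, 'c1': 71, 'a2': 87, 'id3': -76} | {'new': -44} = {'c0': -81, 'c1': 71, 'a2': 87, 'id3': -76, 'new': -44}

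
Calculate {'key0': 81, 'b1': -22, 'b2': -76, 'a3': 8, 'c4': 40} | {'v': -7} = {'key0': 81, 'b1': -22, 'b2': -76, 'a3': 8, 'c4': 40, 'v': -7}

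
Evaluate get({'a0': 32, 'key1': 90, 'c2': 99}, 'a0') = 32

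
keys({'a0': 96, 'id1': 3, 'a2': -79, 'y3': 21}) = ['a0', 'id1', 'a2', 'y3']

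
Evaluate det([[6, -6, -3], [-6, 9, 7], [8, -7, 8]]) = (1)*(6)*det([[9, 7], [-7, 8]]) + (-1)*(-6)*det([[-6, 7], [8, 8]]) + (1)*(-3)*det([[-6, 9], [8, -7]])
= 726 + -624 + 90
= 192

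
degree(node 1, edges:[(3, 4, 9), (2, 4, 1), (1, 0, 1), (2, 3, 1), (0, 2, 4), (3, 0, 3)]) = incident: (1,0)
= 1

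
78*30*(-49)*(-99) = 11351340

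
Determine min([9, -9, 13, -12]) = -12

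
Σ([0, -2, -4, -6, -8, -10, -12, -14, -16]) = 0 + (-2) + (-4) + (-6) + (-8) + (-10) + (-12) + (-14) + (-16)
= -72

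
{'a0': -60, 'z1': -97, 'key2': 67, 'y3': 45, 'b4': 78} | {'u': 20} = {'a0': -60, 'z1': -97, 'key2': 67, 'y3': 45, 'b4': 78, 'u': 20}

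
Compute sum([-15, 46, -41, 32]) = 22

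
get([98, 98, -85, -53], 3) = -53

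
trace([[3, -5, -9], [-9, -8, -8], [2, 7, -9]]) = -14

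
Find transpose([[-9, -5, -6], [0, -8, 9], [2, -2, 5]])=[[-9, 0, 2], [-5, -8, -2], [-6, 9, 5]]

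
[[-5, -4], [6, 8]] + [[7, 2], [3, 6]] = [[2, -2], [9, 14]]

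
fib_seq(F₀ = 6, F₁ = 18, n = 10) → F_2 = F_1 + F_0 = 24
F_3 = F_2 + F_1 = 42
F_4 = F_3 + F_2 = 66
...
= [6, 18, 24, 42, 66, 108, 174, 282, 456, 738]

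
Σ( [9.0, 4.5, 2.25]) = 9.0 + 4.5 + 2.25
= 15.75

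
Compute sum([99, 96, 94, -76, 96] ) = 99 + 96 + 94 + (-76) + 96
= 309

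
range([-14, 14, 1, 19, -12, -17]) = 36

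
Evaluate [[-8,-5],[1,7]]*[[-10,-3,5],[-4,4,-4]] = C[0][0] = (-8)*(-10) + (-5)*(-4) = 100
C[0][1] = (-8)*(-3) + (-5)*(4) = 4
C[0][2] = (-8)*(5) + (-5)*(-4) = -20
C[1][0] = (1)*(-10) + (7)*(-4) = -38
C[1][1] = (1)*(-3) + (7)*(4) = 25
C[1][2] = (1)*(5) + (7)*(-4) = -23
= [[100, 4, -20], [-38, 25, -23]]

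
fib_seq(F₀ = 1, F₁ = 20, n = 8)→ F_2 = F_1 + F_0 = 21
F_3 = F_2 + F_1 = 41
F_4 = F_3 + F_2 = 62
...
= [1, 20, 21, 41, 62, 103, 165, 268]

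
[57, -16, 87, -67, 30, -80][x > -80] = [57, -16, 87, -67, 30]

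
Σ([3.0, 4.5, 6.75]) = 3.0 + 4.5 + 6.75
= 14.25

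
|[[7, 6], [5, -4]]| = (7)*(-4) - (6)*(5)
= -58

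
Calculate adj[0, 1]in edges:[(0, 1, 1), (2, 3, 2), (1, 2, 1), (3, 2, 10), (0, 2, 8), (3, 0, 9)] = 1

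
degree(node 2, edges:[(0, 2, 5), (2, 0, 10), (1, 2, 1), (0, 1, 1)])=incident: (0,2), (2,0), (1,2)
= 3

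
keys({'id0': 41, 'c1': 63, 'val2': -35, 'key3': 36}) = ['id0', 'c1', 'val2', 'key3']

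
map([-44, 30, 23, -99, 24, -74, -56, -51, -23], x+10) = [-34, 40, 33, -89, 34, -64, -46, -41, -13]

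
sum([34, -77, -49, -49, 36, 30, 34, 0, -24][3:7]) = 51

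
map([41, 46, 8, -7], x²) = [1681, 2116, 64, 49]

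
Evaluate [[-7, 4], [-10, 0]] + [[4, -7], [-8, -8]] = [[-3, -3], [-18, -8]]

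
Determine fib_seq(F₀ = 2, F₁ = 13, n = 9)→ [2, 13, 15, 28, 43, 71, 114, 185, 299]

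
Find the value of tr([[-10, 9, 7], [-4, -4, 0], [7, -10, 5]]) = diagonal: (-10) + (-4) + 5
= -9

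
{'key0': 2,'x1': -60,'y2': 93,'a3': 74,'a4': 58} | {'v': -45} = {'key0': 2, 'x1': -60, 'y2': 93, 'a3': 74, 'a4': 58, 'v': -45}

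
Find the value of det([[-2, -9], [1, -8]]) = 25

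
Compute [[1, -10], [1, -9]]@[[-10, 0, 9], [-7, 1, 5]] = C[0][0] = (1)*(-10) + (-10)*(-7) = 60
C[0][1] = (1)*(0) + (-10)*(1) = -10
C[0][2] = (1)*(9) + (-10)*(5) = -41
C[1][0] = (1)*(-10) + (-9)*(-7) = 53
C[1][1] = (1)*(0) + (-9)*(1) = -9
C[1][2] = (1)*(9) + (-9)*(5) = -36
= [[60, -10, -41], [53, -9, -36]]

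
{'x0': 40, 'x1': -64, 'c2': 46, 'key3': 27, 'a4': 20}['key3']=27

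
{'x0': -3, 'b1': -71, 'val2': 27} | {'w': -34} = {'x0': -3, 'b1': -71, 'val2': 27, 'w': -34}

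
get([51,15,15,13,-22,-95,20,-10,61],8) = 61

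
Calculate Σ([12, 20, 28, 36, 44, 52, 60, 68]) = 12 + 20 + 28 + 36 + 44 + 52 + 60 + 68
= 320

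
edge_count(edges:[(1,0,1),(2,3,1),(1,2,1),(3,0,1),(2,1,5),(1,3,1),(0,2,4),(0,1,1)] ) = 8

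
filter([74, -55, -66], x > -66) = keep x where x > -66: 74✓, -55✓, -66✗
= [74, -55]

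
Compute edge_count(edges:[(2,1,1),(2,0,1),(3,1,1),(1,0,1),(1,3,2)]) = 5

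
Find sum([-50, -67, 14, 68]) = (-50) + (-67) + 14 + 68
= -35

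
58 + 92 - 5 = 145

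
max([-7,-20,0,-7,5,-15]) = 5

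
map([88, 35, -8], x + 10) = [98, 45, 2]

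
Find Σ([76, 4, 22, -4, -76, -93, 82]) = 76 + 4 + 22 + (-4) + (-76) + (-93) + 82
= 11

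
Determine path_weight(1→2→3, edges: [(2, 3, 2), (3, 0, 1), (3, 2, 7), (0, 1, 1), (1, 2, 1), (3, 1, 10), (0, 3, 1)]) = 3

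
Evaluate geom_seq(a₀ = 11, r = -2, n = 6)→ [11, -22, 44, -88, 176, -352]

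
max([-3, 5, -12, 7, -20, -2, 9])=9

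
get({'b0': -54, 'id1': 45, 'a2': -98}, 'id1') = 45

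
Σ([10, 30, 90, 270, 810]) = 10 + 30 + 90 + 270 + 810
= 1210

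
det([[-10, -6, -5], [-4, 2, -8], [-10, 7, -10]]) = (1)*(-10)*det([[2, -8], [7, -10]]) + (-1)*(-6)*det([[-4, -8], [-10, -10]]) + (1)*(-5)*det([[-4, 2], [-10, 7]])
= -360 + -240 + 40
= -560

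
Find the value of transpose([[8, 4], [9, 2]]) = [[8, 9], [4, 2]]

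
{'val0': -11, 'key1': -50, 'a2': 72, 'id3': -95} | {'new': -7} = {'val0': -11, 'key1': -50, 'a2': 72, 'id3': -95, 'new': -7}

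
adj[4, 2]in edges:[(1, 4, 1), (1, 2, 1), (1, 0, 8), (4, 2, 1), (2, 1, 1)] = 1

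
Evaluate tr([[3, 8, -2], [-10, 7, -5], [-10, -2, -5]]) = diagonal: 3 + 7 + (-5)
= 5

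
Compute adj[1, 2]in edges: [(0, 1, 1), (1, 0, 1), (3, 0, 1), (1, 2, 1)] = 1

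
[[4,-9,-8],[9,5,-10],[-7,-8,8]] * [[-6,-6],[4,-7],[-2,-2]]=C[0][0] = (4)*(-6) + (-9)*(4) + (-8)*(-2) = -44
C[0][1] = (4)*(-6) + (-9)*(-7) + (-8)*(-2) = 55
C[1][0] = (9)*(-6) + (5)*(4) + (-10)*(-2) = -14
C[1][1] = (9)*(-6) + (5)*(-7) + (-10)*(-2) = -69
C[2][0] = (-7)*(-6) + (-8)*(4) + (8)*(-2) = -6
C[2][1] = (-7)*(-6) + (-8)*(-7) + (8)*(-2) = 82
= [[-44, 55], [-14, -69], [-6, 82]]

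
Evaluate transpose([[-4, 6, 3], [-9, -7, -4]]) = [[-4, -9], [6, -7], [3, -4]]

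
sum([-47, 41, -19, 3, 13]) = -9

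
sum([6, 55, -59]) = 2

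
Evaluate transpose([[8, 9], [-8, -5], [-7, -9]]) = [[8, -8, -7], [9, -5, -9]]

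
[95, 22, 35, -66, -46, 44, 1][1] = 22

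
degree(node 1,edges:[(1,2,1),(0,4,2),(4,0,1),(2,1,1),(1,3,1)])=incident: (1,2), (2,1), (1,3)
= 3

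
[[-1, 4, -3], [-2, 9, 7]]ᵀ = [[-1, -2], [4, 9], [-3, 7]]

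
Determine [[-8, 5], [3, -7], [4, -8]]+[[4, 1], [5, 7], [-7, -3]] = [[-4, 6], [8, 0], [-3, -11]]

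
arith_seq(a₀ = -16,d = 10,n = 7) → [-16, -6, 4, 14, 24, 34, 44]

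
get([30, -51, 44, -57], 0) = 30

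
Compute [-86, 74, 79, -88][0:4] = [-86, 74, 79, -88]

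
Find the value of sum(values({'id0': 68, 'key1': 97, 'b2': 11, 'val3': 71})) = 68 + 97 + 11 + 71
= 247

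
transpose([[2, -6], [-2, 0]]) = [[2, -2], [-6, 0]]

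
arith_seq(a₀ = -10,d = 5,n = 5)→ [-10, -5, 0, 5, 10]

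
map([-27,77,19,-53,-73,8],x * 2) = -27*2=-54, 77*2=154, 19*2=38, -53*2=-106, -73*2=-146, 8*2=16
= [-54, 154, 38, -106, -146, 16]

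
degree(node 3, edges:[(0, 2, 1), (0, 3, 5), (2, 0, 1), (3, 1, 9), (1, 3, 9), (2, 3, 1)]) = incident: (0,3), (3,1), (1,3), (2,3)
= 4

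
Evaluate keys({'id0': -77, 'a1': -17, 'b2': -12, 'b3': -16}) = ['id0', 'a1', 'b2', 'b3']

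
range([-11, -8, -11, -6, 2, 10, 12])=23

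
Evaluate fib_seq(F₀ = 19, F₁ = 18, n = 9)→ [19, 18, 37, 55, 92, 147, 239, 386, 625]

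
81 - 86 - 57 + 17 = -45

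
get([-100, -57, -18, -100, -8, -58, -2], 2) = -18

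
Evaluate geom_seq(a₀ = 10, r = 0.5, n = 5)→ [10.0, 5.0, 2.5, 1.25, 0.625]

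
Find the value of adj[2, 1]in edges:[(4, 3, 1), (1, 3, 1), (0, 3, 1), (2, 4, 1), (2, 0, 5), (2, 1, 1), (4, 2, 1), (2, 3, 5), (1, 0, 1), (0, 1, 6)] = 1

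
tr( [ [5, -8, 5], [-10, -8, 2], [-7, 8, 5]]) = diagonal: 5 + (-8) + 5
= 2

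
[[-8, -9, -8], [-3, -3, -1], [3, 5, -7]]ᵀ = [[-8, -3, 3], [-9, -3, 5], [-8, -1, -7]]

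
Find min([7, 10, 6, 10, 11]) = 6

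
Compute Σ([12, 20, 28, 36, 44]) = 12 + 20 + 28 + 36 + 44
= 140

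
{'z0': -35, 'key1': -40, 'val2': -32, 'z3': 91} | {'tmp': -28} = {'z0': -35, 'key1': -40, 'val2': -32, 'z3': 91, 'tmp': -28}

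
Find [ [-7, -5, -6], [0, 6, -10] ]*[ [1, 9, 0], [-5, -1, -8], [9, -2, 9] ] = C[0][0] = (-7)*(1) + (-5)*(-5) + (-6)*(9) = -36
C[0][1] = (-7)*(9) + (-5)*(-1) + (-6)*(-2) = -46
C[0][2] = (-7)*(0) + (-5)*(-8) + (-6)*(9) = -14
C[1][0] = (0)*(1) + (6)*(-5) + (-10)*(9) = -120
C[1][1] = (0)*(9) + (6)*(-1) + (-10)*(-2) = 14
C[1][2] = (0)*(0) + (6)*(-8) + (-10)*(9) = -138
= [[-36, -46, -14], [-120, 14, -138]]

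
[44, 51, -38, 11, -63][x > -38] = [44, 51, 11]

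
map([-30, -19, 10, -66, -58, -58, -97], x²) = (-30)²=900, (-19)²=361, (10)²=100, (-66)²=4356, (-58)²=3364, (-58)²=3364, (-97)²=9409
= [900, 361, 100, 4356, 3364, 3364, 9409]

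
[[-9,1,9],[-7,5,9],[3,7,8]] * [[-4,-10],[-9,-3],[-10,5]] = C[0][0] = (-9)*(-4) + (1)*(-9) + (9)*(-10) = -63
C[0][1] = (-9)*(-10) + (1)*(-3) + (9)*(5) = 132
C[1][0] = (-7)*(-4) + (5)*(-9) + (9)*(-10) = -107
C[1][1] = (-7)*(-10) + (5)*(-3) + (9)*(5) = 100
C[2][0] = (3)*(-4) + (7)*(-9) + (8)*(-10) = -155
C[2][1] = (3)*(-10) + (7)*(-3) + (8)*(5) = -11
= [[-63, 132], [-107, 100], [-155, -11]]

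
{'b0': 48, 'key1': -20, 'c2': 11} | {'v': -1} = {'b0': 48, 'key1': -20, 'c2': 11, 'v': -1}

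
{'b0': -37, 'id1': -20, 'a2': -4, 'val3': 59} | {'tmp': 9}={'b0': -37, 'id1': -20, 'a2': -4, 'val3': 59, 'tmp': 9}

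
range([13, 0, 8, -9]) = 22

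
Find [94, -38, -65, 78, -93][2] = -65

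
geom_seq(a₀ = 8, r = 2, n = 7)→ [8, 16, 32, 64, 128, 256, 512]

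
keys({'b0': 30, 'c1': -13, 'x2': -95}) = ['b0', 'c1', 'x2']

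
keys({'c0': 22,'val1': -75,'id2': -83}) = ['c0', 'val1', 'id2']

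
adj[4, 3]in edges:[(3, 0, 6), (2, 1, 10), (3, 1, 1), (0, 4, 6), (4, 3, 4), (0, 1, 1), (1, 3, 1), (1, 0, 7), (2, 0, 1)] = 4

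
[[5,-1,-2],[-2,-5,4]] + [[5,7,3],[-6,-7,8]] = [[10, 6, 1], [-8, -12, 12]]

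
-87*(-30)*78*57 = 11604060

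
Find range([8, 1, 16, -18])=34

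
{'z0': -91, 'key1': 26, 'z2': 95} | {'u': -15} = {'z0': -91, 'key1': 26, 'z2': 95, 'u': -15}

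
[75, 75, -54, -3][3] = -3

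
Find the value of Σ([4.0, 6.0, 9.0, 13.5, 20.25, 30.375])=4.0 + 6.0 + 9.0 + 13.5 + 20.25 + 30.375
= 83.125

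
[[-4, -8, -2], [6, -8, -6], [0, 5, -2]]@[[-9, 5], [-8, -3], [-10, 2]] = C[0][0] = (-4)*(-9) + (-8)*(-8) + (-2)*(-10) = 120
C[0][1] = (-4)*(5) + (-8)*(-3) + (-2)*(2) = 0
C[1][0] = (6)*(-9) + (-8)*(-8) + (-6)*(-10) = 70
C[1][1] = (6)*(5) + (-8)*(-3) + (-6)*(2) = 42
C[2][0] = (0)*(-9) + (5)*(-8) + (-2)*(-10) = -20
C[2][1] = (0)*(5) + (5)*(-3) + (-2)*(2) = -19
= [[120, 0], [70, 42], [-20, -19]]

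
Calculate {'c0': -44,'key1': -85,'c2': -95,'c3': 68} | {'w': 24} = {'c0': -44, 'key1': -85, 'c2': -95, 'c3': 68, 'w': 24}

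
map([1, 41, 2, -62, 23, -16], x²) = (1)²=1, (41)²=1681, (2)²=4, (-62)²=3844, (23)²=529, (-16)²=256
= [1, 1681, 4, 3844, 529, 256]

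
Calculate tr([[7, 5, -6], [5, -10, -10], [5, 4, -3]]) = -6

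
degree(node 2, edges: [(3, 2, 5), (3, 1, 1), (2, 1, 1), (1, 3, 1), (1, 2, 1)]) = incident: (3,2), (2,1), (1,2)
= 3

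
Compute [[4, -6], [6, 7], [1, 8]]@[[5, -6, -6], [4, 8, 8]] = [[-4, -72, -72], [58, 20, 20], [37, 58, 58]]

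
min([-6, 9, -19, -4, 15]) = -19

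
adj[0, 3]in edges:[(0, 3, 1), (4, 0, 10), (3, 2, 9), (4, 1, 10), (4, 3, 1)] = 1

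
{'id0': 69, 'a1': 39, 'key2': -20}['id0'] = 69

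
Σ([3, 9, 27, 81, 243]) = 363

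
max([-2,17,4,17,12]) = 17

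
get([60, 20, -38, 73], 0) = 60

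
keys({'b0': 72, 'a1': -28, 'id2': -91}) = ['b0', 'a1', 'id2']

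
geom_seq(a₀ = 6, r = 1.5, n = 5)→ [6.0, 9.0, 13.5, 20.25, 30.375]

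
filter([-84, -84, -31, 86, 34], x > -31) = [86, 34]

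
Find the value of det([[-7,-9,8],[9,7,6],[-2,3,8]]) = (1)*(-7)*det([[7, 6], [3, 8]]) + (-1)*(-9)*det([[9, 6], [-2, 8]]) + (1)*(8)*det([[9, 7], [-2, 3]])
= -266 + 756 + 328
= 818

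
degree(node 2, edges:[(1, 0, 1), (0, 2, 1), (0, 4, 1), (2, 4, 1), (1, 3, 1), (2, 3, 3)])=incident: (0,2), (2,4), (2,3)
= 3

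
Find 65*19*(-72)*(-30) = 2667600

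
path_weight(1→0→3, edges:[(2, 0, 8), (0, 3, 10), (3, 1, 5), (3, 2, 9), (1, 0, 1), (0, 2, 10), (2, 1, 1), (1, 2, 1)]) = 11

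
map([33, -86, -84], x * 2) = 33*2=66, -86*2=-172, -84*2=-168
= [66, -172, -168]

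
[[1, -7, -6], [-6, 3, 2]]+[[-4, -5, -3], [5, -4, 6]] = [[-3, -12, -9], [-1, -1, 8]]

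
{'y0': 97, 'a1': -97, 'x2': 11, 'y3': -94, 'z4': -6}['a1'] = -97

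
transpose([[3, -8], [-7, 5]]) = [[3, -7], [-8, 5]]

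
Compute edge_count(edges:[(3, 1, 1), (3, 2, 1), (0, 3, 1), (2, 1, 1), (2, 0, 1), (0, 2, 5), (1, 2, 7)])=7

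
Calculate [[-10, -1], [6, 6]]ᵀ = [[-10, 6], [-1, 6]]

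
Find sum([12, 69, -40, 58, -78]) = 21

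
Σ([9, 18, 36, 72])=9 + 18 + 36 + 72
= 135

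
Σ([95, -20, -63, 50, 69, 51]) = 95 + (-20) + (-63) + 50 + 69 + 51
= 182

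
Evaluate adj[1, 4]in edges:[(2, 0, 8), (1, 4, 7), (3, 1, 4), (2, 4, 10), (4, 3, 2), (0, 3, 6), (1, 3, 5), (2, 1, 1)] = 7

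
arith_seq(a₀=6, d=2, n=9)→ a_0 = 6 + 0*2 = 6
a_1 = 6 + 1*2 = 8
a_2 = 6 + 2*2 = 10
...
= [6, 8, 10, 12, 14, 16, 18, 20, 22]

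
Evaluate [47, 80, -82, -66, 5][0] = 47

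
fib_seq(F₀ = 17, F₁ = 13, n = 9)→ F_2 = F_1 + F_0 = 30
F_3 = F_2 + F_1 = 43
F_4 = F_3 + F_2 = 73
...
= [17, 13, 30, 43, 73, 116, 189, 305, 494]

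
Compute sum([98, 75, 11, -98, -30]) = 98 + 75 + 11 + (-98) + (-30)
= 56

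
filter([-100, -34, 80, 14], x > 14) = keep x where x > 14: -100✗, -34✗, 80✓, 14✗
= [80]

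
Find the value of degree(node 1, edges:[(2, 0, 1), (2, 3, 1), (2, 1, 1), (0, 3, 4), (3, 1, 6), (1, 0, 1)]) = 3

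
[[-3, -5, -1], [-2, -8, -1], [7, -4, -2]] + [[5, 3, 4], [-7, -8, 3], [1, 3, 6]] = [[2, -2, 3], [-9, -16, 2], [8, -1, 4]]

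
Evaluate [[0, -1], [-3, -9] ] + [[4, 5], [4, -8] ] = [[4, 4], [1, -17]]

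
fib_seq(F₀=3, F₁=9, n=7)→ F_2 = F_1 + F_0 = 12
F_3 = F_2 + F_1 = 21
F_4 = F_3 + F_2 = 33
...
= [3, 9, 12, 21, 33, 54, 87]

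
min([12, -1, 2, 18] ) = -1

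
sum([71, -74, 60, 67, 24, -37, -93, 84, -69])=33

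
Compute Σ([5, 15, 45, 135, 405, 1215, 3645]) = 5465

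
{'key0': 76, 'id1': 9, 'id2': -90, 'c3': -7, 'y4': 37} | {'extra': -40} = {'key0': 76, 'id1': 9, 'id2': -90, 'c3': -7, 'y4': 37, 'extra': -40}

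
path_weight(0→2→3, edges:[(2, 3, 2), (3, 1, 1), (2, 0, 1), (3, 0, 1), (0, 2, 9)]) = w(0→2)=9 + w(2→3)=2
= 11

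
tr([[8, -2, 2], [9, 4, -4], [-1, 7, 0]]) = 12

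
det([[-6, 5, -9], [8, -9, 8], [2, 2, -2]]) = -158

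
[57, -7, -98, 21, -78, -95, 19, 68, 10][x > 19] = keep x where x > 19: 57✓, -7✗, -98✗, 21✓, -78✗, -95✗, 19✗, 68✓, 10✗
= [57, 21, 68]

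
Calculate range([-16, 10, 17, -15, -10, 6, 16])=33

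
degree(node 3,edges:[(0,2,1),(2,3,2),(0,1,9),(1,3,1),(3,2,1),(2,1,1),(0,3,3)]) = 4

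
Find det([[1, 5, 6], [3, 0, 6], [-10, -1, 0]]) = -312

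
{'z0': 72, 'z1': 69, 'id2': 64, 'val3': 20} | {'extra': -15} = {'z0': 72, 'z1': 69, 'id2': 64, 'val3': 20, 'extra': -15}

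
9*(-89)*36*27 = -778572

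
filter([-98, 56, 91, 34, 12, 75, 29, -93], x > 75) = [91]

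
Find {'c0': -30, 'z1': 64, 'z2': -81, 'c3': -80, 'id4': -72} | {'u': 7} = {'c0': -30, 'z1': 64, 'z2': -81, 'c3': -80, 'id4': -72, 'u': 7}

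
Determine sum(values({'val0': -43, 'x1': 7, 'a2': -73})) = -109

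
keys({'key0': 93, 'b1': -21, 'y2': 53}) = ['key0', 'b1', 'y2']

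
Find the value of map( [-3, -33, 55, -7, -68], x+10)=[7, -23, 65, 3, -58]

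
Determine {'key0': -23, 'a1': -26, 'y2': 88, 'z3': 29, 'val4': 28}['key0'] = -23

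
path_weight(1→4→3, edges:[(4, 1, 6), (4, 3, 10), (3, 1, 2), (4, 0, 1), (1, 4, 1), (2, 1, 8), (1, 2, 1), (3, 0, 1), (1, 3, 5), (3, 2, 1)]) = 11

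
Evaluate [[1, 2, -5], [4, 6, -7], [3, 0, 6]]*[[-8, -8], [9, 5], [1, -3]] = C[0][0] = (1)*(-8) + (2)*(9) + (-5)*(1) = 5
C[0][1] = (1)*(-8) + (2)*(5) + (-5)*(-3) = 17
C[1][0] = (4)*(-8) + (6)*(9) + (-7)*(1) = 15
C[1][1] = (4)*(-8) + (6)*(5) + (-7)*(-3) = 19
C[2][0] = (3)*(-8) + (0)*(9) + (6)*(1) = -18
C[2][1] = (3)*(-8) + (0)*(5) + (6)*(-3) = -42
= [[5, 17], [15, 19], [-18, -42]]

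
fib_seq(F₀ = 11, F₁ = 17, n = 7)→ [11, 17, 28, 45, 73, 118, 191]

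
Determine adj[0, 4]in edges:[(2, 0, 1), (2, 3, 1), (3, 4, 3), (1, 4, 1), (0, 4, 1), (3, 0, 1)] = 1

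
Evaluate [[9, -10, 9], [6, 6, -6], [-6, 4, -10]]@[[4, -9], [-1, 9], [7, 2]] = C[0][0] = (9)*(4) + (-10)*(-1) + (9)*(7) = 109
C[0][1] = (9)*(-9) + (-10)*(9) + (9)*(2) = -153
C[1][0] = (6)*(4) + (6)*(-1) + (-6)*(7) = -24
C[1][1] = (6)*(-9) + (6)*(9) + (-6)*(2) = -12
C[2][0] = (-6)*(4) + (4)*(-1) + (-10)*(7) = -98
C[2][1] = (-6)*(-9) + (4)*(9) + (-10)*(2) = 70
= [[109, -153], [-24, -12], [-98, 70]]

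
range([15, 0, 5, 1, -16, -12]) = 31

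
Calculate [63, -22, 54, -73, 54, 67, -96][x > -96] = [63, -22, 54, -73, 54, 67]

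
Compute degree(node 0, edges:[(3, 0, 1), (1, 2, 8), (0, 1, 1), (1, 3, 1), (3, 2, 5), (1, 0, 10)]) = 3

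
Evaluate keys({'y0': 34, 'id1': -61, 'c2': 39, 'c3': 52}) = ['y0', 'id1', 'c2', 'c3']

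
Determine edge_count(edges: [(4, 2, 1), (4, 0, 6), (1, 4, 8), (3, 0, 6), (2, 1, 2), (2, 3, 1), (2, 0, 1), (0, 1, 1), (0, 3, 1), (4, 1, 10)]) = 10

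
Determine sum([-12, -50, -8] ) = (-12) + (-50) + (-8)
= -70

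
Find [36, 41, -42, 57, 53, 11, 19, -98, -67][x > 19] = keep x where x > 19: 36✓, 41✓, -42✗, 57✓, 53✓, 11✗, 19✗, -98✗, -67✗
= [36, 41, 57, 53]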